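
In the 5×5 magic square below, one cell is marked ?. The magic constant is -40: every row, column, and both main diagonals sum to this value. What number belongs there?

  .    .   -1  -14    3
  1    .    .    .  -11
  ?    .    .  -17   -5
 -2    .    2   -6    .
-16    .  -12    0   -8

Row 5 must total -40; the given cells sum to -36, so (5,2) = -4.
Column 4: -14 + (-17) + (-6) + 0 + ? = -40, so (2,4) = -3.
Using column 5: 3 + (-11) + (-5) + (-8) + ? → (4,5) = -40 − (-21) = -19.
The remaining cell in row 4 is (4,2) = -40 − (-25) = -15.
The remaining cell in anti-diagonal is (3,3) = -40 − (-31) = -9.
Using column 3: -1 + (-9) + 2 + (-12) + ? → (2,3) = -40 − (-20) = -20.
The remaining cell in row 2 is (2,2) = -40 − (-33) = -7.
Using main diagonal: -7 + (-9) + (-6) + (-8) + ? → (1,1) = -40 − (-30) = -10.
Row 1 must total -40; the given cells sum to -22, so (1,2) = -18.
Using column 1: -10 + 1 + (-2) + (-16) + ? → (3,1) = -40 − (-27) = -13.

-13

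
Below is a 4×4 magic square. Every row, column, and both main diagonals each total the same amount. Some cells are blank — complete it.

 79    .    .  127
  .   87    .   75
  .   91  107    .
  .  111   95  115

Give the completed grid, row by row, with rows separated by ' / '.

Main diagonal is already complete: 79 + 87 + 107 + 115 = 388, so that is the magic constant.
Using row 4: 111 + 95 + 115 + ? → (4,1) = 388 − 321 = 67.
Column 2: 87 + 91 + 111 + ? = 388, so (1,2) = 99.
The remaining cell in column 4 is (3,4) = 388 − 317 = 71.
Using anti-diagonal: 127 + 91 + 67 + ? → (2,3) = 388 − 285 = 103.
Row 1 needs 388; the known cells sum to 305, so (1,3) = 83.
Using row 2: 87 + 103 + 75 + ? → (2,1) = 388 − 265 = 123.
Using row 3: 91 + 107 + 71 + ? → (3,1) = 388 − 269 = 119.

79 99 83 127 / 123 87 103 75 / 119 91 107 71 / 67 111 95 115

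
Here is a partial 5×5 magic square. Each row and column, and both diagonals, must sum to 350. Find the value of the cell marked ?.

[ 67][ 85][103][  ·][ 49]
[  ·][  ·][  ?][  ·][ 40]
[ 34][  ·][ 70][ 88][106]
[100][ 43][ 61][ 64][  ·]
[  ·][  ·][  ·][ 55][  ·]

79

Using row 1: 67 + 85 + 103 + 49 + ? → (1,4) = 350 − 304 = 46.
The remaining cell in row 3 is (3,2) = 350 − 298 = 52.
The remaining cell in row 4 is (4,5) = 350 − 268 = 82.
Column 4 must total 350; the given cells sum to 253, so (2,4) = 97.
Column 5: 49 + 40 + 106 + 82 + ? = 350, so (5,5) = 73.
The remaining cell in main diagonal is (2,2) = 350 − 274 = 76.
From anti-diagonal, 350 − (49 + 97 + 70 + 43) gives (5,1) = 91.
Using column 1: 67 + 34 + 100 + 91 + ? → (2,1) = 350 − 292 = 58.
From column 2, 350 − (85 + 76 + 52 + 43) gives (5,2) = 94.
Row 2 must total 350; the given cells sum to 271, so (2,3) = 79.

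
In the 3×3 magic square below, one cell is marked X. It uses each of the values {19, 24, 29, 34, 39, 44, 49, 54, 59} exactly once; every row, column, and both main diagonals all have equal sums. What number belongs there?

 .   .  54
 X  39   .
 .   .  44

The 9 entries sum to 351, so each line sums to 351/3 = 117.
Column 3: 54 + 44 + ? = 117, so (2,3) = 19.
Main diagonal: 39 + 44 + ? = 117, so (1,1) = 34.
From anti-diagonal, 117 − (54 + 39) gives (3,1) = 24.
Row 1: 34 + 54 + ? = 117, so (1,2) = 29.
Row 2: 39 + 19 + ? = 117, so (2,1) = 59.

59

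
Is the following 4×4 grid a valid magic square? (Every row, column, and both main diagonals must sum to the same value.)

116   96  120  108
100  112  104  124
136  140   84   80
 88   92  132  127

Row 1: 116 + 96 + 120 + 108 = 440.
Row 2: 100 + 112 + 104 + 124 = 440.
Row 3: 136 + 140 + 84 + 80 = 440.
Row 4: 88 + 92 + 132 + 127 = 439.
Column 1: 116 + 100 + 136 + 88 = 440.
Column 2: 96 + 112 + 140 + 92 = 440.
Column 3: 120 + 104 + 84 + 132 = 440.
Column 4: 108 + 124 + 80 + 127 = 439.
Main diagonal: 116 + 112 + 84 + 127 = 439.
Anti-diagonal: 108 + 104 + 140 + 88 = 440.

No — row 4 sums to 439 but column 1 sums to 440.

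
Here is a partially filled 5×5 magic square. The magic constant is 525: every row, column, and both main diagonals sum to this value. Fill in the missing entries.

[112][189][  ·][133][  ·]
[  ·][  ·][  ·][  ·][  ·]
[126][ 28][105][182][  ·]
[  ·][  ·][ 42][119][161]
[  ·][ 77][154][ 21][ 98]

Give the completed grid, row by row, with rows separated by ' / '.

Row 3 must total 525; the given cells sum to 441, so (3,5) = 84.
The remaining cell in row 5 is (5,1) = 525 − 350 = 175.
Column 4 must total 525; the given cells sum to 455, so (2,4) = 70.
Main diagonal: 112 + 105 + 119 + 98 + ? = 525, so (2,2) = 91.
Column 2: 189 + 91 + 28 + 77 + ? = 525, so (4,2) = 140.
Anti-diagonal must total 525; the given cells sum to 490, so (1,5) = 35.
Using row 1: 112 + 189 + 133 + 35 + ? → (1,3) = 525 − 469 = 56.
Row 4 needs 525; the known cells sum to 462, so (4,1) = 63.
Column 1: 112 + 126 + 63 + 175 + ? = 525, so (2,1) = 49.
Column 3 must total 525; the given cells sum to 357, so (2,3) = 168.
From column 5, 525 − (35 + 84 + 161 + 98) gives (2,5) = 147.

112 189 56 133 35 / 49 91 168 70 147 / 126 28 105 182 84 / 63 140 42 119 161 / 175 77 154 21 98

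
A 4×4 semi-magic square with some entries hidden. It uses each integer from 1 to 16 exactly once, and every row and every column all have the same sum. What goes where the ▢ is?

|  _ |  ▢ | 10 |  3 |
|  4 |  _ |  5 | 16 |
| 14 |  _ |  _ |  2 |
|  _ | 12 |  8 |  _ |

The entries are 1 through 16, which sum to 136, so each line sums to 136/4 = 34.
From row 2, 34 − (4 + 5 + 16) gives (2,2) = 9.
Column 3 must total 34; the given cells sum to 23, so (3,3) = 11.
The remaining cell in column 4 is (4,4) = 34 − 21 = 13.
Row 3 needs 34; the known cells sum to 27, so (3,2) = 7.
Row 4: 12 + 8 + 13 + ? = 34, so (4,1) = 1.
Column 1 must total 34; the given cells sum to 19, so (1,1) = 15.
The remaining cell in column 2 is (1,2) = 34 − 28 = 6.

6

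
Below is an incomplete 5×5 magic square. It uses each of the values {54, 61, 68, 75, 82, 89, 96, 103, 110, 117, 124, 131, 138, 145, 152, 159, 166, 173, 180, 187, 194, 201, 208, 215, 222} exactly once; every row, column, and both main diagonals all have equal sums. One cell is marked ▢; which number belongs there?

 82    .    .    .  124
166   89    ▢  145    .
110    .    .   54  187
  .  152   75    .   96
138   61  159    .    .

222

The 25 entries sum to 3450, so each line sums to 3450/5 = 690.
Using column 1: 82 + 166 + 110 + 138 + ? → (4,1) = 690 − 496 = 194.
The remaining cell in anti-diagonal is (3,3) = 690 − 559 = 131.
The remaining cell in row 3 is (3,2) = 690 − 482 = 208.
Row 4 needs 690; the known cells sum to 517, so (4,4) = 173.
Column 2 needs 690; the known cells sum to 510, so (1,2) = 180.
Using main diagonal: 82 + 89 + 131 + 173 + ? → (5,5) = 690 − 475 = 215.
Row 5 must total 690; the given cells sum to 573, so (5,4) = 117.
From column 4, 690 − (145 + 54 + 173 + 117) gives (1,4) = 201.
The remaining cell in column 5 is (2,5) = 690 − 622 = 68.
Row 1 needs 690; the known cells sum to 587, so (1,3) = 103.
The remaining cell in row 2 is (2,3) = 690 − 468 = 222.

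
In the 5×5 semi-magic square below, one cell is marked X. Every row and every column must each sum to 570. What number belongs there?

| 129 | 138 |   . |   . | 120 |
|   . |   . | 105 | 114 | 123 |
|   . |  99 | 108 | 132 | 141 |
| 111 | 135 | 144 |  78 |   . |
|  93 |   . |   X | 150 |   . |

The remaining cell in row 3 is (3,1) = 570 − 480 = 90.
Row 4: 111 + 135 + 144 + 78 + ? = 570, so (4,5) = 102.
Column 1 needs 570; the known cells sum to 423, so (2,1) = 147.
Column 4 needs 570; the known cells sum to 474, so (1,4) = 96.
From column 5, 570 − (120 + 123 + 141 + 102) gives (5,5) = 84.
Using row 1: 129 + 138 + 96 + 120 + ? → (1,3) = 570 − 483 = 87.
Using row 2: 147 + 105 + 114 + 123 + ? → (2,2) = 570 − 489 = 81.
From column 2, 570 − (138 + 81 + 99 + 135) gives (5,2) = 117.
Column 3: 87 + 105 + 108 + 144 + ? = 570, so (5,3) = 126.

126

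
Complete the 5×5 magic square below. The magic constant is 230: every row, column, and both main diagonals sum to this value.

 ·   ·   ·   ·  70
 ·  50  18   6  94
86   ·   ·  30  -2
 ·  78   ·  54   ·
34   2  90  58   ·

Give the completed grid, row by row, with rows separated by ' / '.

From row 2, 230 − (50 + 18 + 6 + 94) gives (2,1) = 62.
Row 5 must total 230; the given cells sum to 184, so (5,5) = 46.
The remaining cell in column 4 is (1,4) = 230 − 148 = 82.
Column 5 must total 230; the given cells sum to 208, so (4,5) = 22.
Anti-diagonal needs 230; the known cells sum to 188, so (3,3) = 42.
From row 3, 230 − (86 + 42 + 30 + (-2)) gives (3,2) = 74.
From column 2, 230 − (50 + 74 + 78 + 2) gives (1,2) = 26.
Using main diagonal: 50 + 42 + 54 + 46 + ? → (1,1) = 230 − 192 = 38.
Using row 1: 38 + 26 + 82 + 70 + ? → (1,3) = 230 − 216 = 14.
Column 1 needs 230; the known cells sum to 220, so (4,1) = 10.
From column 3, 230 − (14 + 18 + 42 + 90) gives (4,3) = 66.

38 26 14 82 70 / 62 50 18 6 94 / 86 74 42 30 -2 / 10 78 66 54 22 / 34 2 90 58 46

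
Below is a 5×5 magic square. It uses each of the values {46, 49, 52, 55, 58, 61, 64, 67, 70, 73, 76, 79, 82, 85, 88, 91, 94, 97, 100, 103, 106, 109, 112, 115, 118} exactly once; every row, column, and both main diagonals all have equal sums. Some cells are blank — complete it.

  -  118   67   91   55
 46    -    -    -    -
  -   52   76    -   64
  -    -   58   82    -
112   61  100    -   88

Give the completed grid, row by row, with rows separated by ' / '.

79 118 67 91 55 / 46 85 109 73 97 / 103 52 76 115 64 / 70 94 58 82 106 / 112 61 100 49 88

The 25 entries sum to 2050, so each line sums to 2050/5 = 410.
Row 1 must total 410; the given cells sum to 331, so (1,1) = 79.
Row 5: 112 + 61 + 100 + 88 + ? = 410, so (5,4) = 49.
From column 3, 410 − (67 + 76 + 58 + 100) gives (2,3) = 109.
Using main diagonal: 79 + 76 + 82 + 88 + ? → (2,2) = 410 − 325 = 85.
Column 2: 118 + 85 + 52 + 61 + ? = 410, so (4,2) = 94.
Anti-diagonal needs 410; the known cells sum to 337, so (2,4) = 73.
Row 2 must total 410; the given cells sum to 313, so (2,5) = 97.
From column 4, 410 − (91 + 73 + 82 + 49) gives (3,4) = 115.
Column 5 must total 410; the given cells sum to 304, so (4,5) = 106.
Row 3 needs 410; the known cells sum to 307, so (3,1) = 103.
From row 4, 410 − (94 + 58 + 82 + 106) gives (4,1) = 70.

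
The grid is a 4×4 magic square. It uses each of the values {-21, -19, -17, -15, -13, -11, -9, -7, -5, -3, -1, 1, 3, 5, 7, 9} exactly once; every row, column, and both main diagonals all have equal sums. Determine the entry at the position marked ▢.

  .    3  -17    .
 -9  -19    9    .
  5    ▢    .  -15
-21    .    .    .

-1

The 16 entries sum to -96, so each line sums to -96/4 = -24.
Using row 2: -9 + (-19) + 9 + ? → (2,4) = -24 − (-19) = -5.
Column 1 needs -24; the known cells sum to -25, so (1,1) = 1.
Row 1 needs -24; the known cells sum to -13, so (1,4) = -11.
Column 4 must total -24; the given cells sum to -31, so (4,4) = 7.
From main diagonal, -24 − (1 + (-19) + 7) gives (3,3) = -13.
Anti-diagonal must total -24; the given cells sum to -23, so (3,2) = -1.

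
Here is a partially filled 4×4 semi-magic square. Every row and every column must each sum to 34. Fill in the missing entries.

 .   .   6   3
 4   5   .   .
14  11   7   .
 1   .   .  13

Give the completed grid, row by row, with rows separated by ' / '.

15 10 6 3 / 4 5 9 16 / 14 11 7 2 / 1 8 12 13

Row 3 needs 34; the known cells sum to 32, so (3,4) = 2.
Column 1 needs 34; the known cells sum to 19, so (1,1) = 15.
Using column 4: 3 + 2 + 13 + ? → (2,4) = 34 − 18 = 16.
The remaining cell in row 1 is (1,2) = 34 − 24 = 10.
Row 2 needs 34; the known cells sum to 25, so (2,3) = 9.
Column 2 needs 34; the known cells sum to 26, so (4,2) = 8.
The remaining cell in column 3 is (4,3) = 34 − 22 = 12.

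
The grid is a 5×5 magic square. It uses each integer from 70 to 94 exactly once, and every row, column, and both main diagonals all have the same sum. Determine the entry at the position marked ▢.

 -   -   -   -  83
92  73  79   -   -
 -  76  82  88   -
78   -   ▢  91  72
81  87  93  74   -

The entries are 70 through 94, which sum to 2050, so each line sums to 2050/5 = 410.
The remaining cell in row 5 is (5,5) = 410 − 335 = 75.
Main diagonal needs 410; the known cells sum to 321, so (1,1) = 89.
The remaining cell in column 1 is (3,1) = 410 − 340 = 70.
The remaining cell in row 3 is (3,5) = 410 − 316 = 94.
Column 5 needs 410; the known cells sum to 324, so (2,5) = 86.
Row 2 needs 410; the known cells sum to 330, so (2,4) = 80.
Column 4 needs 410; the known cells sum to 333, so (1,4) = 77.
The remaining cell in anti-diagonal is (4,2) = 410 − 326 = 84.
Row 4 must total 410; the given cells sum to 325, so (4,3) = 85.

85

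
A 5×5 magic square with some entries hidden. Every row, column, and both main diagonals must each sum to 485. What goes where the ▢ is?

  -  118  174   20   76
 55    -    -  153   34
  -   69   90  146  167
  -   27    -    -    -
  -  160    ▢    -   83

41

Row 1 needs 485; the known cells sum to 388, so (1,1) = 97.
From row 3, 485 − (69 + 90 + 146 + 167) gives (3,1) = 13.
From column 2, 485 − (118 + 69 + 27 + 160) gives (2,2) = 111.
Column 5: 76 + 34 + 167 + 83 + ? = 485, so (4,5) = 125.
Main diagonal must total 485; the given cells sum to 381, so (4,4) = 104.
Using anti-diagonal: 76 + 153 + 90 + 27 + ? → (5,1) = 485 − 346 = 139.
From row 2, 485 − (55 + 111 + 153 + 34) gives (2,3) = 132.
Column 1 must total 485; the given cells sum to 304, so (4,1) = 181.
The remaining cell in column 4 is (5,4) = 485 − 423 = 62.
From row 4, 485 − (181 + 27 + 104 + 125) gives (4,3) = 48.
The remaining cell in row 5 is (5,3) = 485 − 444 = 41.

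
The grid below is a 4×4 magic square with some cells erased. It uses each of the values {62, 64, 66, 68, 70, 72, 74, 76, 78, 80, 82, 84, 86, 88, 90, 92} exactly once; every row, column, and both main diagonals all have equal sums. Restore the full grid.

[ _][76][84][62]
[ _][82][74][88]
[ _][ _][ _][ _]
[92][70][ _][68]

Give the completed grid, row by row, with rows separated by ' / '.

The 16 entries sum to 1232, so each line sums to 1232/4 = 308.
Row 1: 76 + 84 + 62 + ? = 308, so (1,1) = 86.
Row 2 must total 308; the given cells sum to 244, so (2,1) = 64.
Row 4 must total 308; the given cells sum to 230, so (4,3) = 78.
The remaining cell in column 1 is (3,1) = 308 − 242 = 66.
Column 2 needs 308; the known cells sum to 228, so (3,2) = 80.
The remaining cell in column 3 is (3,3) = 308 − 236 = 72.
Column 4: 62 + 88 + 68 + ? = 308, so (3,4) = 90.

86 76 84 62 / 64 82 74 88 / 66 80 72 90 / 92 70 78 68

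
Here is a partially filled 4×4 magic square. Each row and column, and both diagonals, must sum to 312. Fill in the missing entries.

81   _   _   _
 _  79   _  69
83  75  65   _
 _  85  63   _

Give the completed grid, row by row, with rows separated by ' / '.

81 73 91 67 / 71 79 93 69 / 83 75 65 89 / 77 85 63 87

Row 3: 83 + 75 + 65 + ? = 312, so (3,4) = 89.
The remaining cell in column 2 is (1,2) = 312 − 239 = 73.
Main diagonal needs 312; the known cells sum to 225, so (4,4) = 87.
Row 4 needs 312; the known cells sum to 235, so (4,1) = 77.
Column 1 needs 312; the known cells sum to 241, so (2,1) = 71.
The remaining cell in column 4 is (1,4) = 312 − 245 = 67.
Anti-diagonal needs 312; the known cells sum to 219, so (2,3) = 93.
Row 1 needs 312; the known cells sum to 221, so (1,3) = 91.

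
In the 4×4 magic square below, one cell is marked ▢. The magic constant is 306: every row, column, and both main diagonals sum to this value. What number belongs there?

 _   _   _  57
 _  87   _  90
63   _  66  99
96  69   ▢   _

81

The remaining cell in row 3 is (3,2) = 306 − 228 = 78.
From column 2, 306 − (87 + 78 + 69) gives (1,2) = 72.
Column 4 must total 306; the given cells sum to 246, so (4,4) = 60.
Main diagonal needs 306; the known cells sum to 213, so (1,1) = 93.
Anti-diagonal: 57 + 78 + 96 + ? = 306, so (2,3) = 75.
Row 1 must total 306; the given cells sum to 222, so (1,3) = 84.
Row 2 must total 306; the given cells sum to 252, so (2,1) = 54.
The remaining cell in row 4 is (4,3) = 306 − 225 = 81.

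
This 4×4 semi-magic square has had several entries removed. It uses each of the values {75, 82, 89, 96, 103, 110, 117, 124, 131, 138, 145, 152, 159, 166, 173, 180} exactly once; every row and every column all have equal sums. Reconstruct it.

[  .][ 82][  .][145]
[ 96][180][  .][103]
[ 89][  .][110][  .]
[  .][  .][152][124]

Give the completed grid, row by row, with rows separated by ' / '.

The 16 entries sum to 2040, so each line sums to 2040/4 = 510.
Row 2 must total 510; the given cells sum to 379, so (2,3) = 131.
Column 3: 131 + 110 + 152 + ? = 510, so (1,3) = 117.
The remaining cell in column 4 is (3,4) = 510 − 372 = 138.
Row 1 needs 510; the known cells sum to 344, so (1,1) = 166.
Using row 3: 89 + 110 + 138 + ? → (3,2) = 510 − 337 = 173.
Using column 1: 166 + 96 + 89 + ? → (4,1) = 510 − 351 = 159.
Using column 2: 82 + 180 + 173 + ? → (4,2) = 510 − 435 = 75.

166 82 117 145 / 96 180 131 103 / 89 173 110 138 / 159 75 152 124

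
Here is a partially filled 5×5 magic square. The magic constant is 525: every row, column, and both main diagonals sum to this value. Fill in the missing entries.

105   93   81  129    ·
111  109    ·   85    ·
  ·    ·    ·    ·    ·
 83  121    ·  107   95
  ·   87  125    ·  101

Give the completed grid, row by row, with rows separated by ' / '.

105 93 81 129 117 / 111 109 97 85 123 / 127 115 103 91 89 / 83 121 119 107 95 / 99 87 125 113 101

Row 1 must total 525; the given cells sum to 408, so (1,5) = 117.
From row 4, 525 − (83 + 121 + 107 + 95) gives (4,3) = 119.
Column 2 must total 525; the given cells sum to 410, so (3,2) = 115.
Main diagonal must total 525; the given cells sum to 422, so (3,3) = 103.
From anti-diagonal, 525 − (117 + 85 + 103 + 121) gives (5,1) = 99.
Row 5 must total 525; the given cells sum to 412, so (5,4) = 113.
Column 1: 105 + 111 + 83 + 99 + ? = 525, so (3,1) = 127.
Column 3 needs 525; the known cells sum to 428, so (2,3) = 97.
Column 4 needs 525; the known cells sum to 434, so (3,4) = 91.
Row 2 must total 525; the given cells sum to 402, so (2,5) = 123.
Row 3: 127 + 115 + 103 + 91 + ? = 525, so (3,5) = 89.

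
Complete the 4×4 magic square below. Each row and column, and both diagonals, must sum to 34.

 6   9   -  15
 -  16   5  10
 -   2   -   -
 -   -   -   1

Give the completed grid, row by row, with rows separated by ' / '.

Row 1: 6 + 9 + 15 + ? = 34, so (1,3) = 4.
Row 2 must total 34; the given cells sum to 31, so (2,1) = 3.
Column 2 must total 34; the given cells sum to 27, so (4,2) = 7.
Using column 4: 15 + 10 + 1 + ? → (3,4) = 34 − 26 = 8.
Using main diagonal: 6 + 16 + 1 + ? → (3,3) = 34 − 23 = 11.
Using anti-diagonal: 15 + 5 + 2 + ? → (4,1) = 34 − 22 = 12.
Row 3: 2 + 11 + 8 + ? = 34, so (3,1) = 13.
From row 4, 34 − (12 + 7 + 1) gives (4,3) = 14.

6 9 4 15 / 3 16 5 10 / 13 2 11 8 / 12 7 14 1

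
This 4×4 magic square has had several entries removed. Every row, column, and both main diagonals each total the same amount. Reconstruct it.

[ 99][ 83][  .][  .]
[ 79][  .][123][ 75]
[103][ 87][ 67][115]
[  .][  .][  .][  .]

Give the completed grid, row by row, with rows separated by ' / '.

99 83 119 71 / 79 95 123 75 / 103 87 67 115 / 91 107 63 111

Row 3 is already complete: 103 + 87 + 67 + 115 = 372, so that is the magic constant.
Row 2 must total 372; the given cells sum to 277, so (2,2) = 95.
Column 1 must total 372; the given cells sum to 281, so (4,1) = 91.
Column 2: 83 + 95 + 87 + ? = 372, so (4,2) = 107.
From main diagonal, 372 − (99 + 95 + 67) gives (4,4) = 111.
Anti-diagonal needs 372; the known cells sum to 301, so (1,4) = 71.
Row 1 must total 372; the given cells sum to 253, so (1,3) = 119.
Row 4 must total 372; the given cells sum to 309, so (4,3) = 63.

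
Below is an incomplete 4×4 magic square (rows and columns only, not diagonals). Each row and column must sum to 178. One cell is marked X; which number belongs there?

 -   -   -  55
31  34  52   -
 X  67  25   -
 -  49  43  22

Row 2: 31 + 34 + 52 + ? = 178, so (2,4) = 61.
The remaining cell in row 4 is (4,1) = 178 − 114 = 64.
The remaining cell in column 2 is (1,2) = 178 − 150 = 28.
Column 3 needs 178; the known cells sum to 120, so (1,3) = 58.
The remaining cell in column 4 is (3,4) = 178 − 138 = 40.
Row 1 must total 178; the given cells sum to 141, so (1,1) = 37.
Row 3: 67 + 25 + 40 + ? = 178, so (3,1) = 46.

46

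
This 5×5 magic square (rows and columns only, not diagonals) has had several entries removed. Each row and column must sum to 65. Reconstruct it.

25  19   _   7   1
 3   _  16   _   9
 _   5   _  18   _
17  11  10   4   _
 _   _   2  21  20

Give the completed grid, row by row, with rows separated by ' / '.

Row 1 needs 65; the known cells sum to 52, so (1,3) = 13.
Row 4 needs 65; the known cells sum to 42, so (4,5) = 23.
Column 3 must total 65; the given cells sum to 41, so (3,3) = 24.
From column 4, 65 − (7 + 18 + 4 + 21) gives (2,4) = 15.
The remaining cell in column 5 is (3,5) = 65 − 53 = 12.
The remaining cell in row 2 is (2,2) = 65 − 43 = 22.
From row 3, 65 − (5 + 24 + 18 + 12) gives (3,1) = 6.
Using column 1: 25 + 3 + 6 + 17 + ? → (5,1) = 65 − 51 = 14.
Column 2 must total 65; the given cells sum to 57, so (5,2) = 8.

25 19 13 7 1 / 3 22 16 15 9 / 6 5 24 18 12 / 17 11 10 4 23 / 14 8 2 21 20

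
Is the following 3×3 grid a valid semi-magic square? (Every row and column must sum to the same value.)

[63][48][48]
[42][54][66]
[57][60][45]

No — column 2 sums to 162 but row 1 sums to 159.

Row 1: 63 + 48 + 48 = 159.
Row 2: 42 + 54 + 66 = 162.
Row 3: 57 + 60 + 45 = 162.
Column 1: 63 + 42 + 57 = 162.
Column 2: 48 + 54 + 60 = 162.
Column 3: 48 + 66 + 45 = 159.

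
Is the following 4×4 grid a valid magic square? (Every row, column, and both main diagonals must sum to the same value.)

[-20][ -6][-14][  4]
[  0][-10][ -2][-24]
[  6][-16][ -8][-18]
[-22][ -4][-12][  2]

Yes

Row 1: -20 + (-6) + (-14) + 4 = -36.
Row 2: 0 + (-10) + (-2) + (-24) = -36.
Row 3: 6 + (-16) + (-8) + (-18) = -36.
Row 4: -22 + (-4) + (-12) + 2 = -36.
Column 1: -20 + 0 + 6 + (-22) = -36.
Column 2: -6 + (-10) + (-16) + (-4) = -36.
Column 3: -14 + (-2) + (-8) + (-12) = -36.
Column 4: 4 + (-24) + (-18) + 2 = -36.
Main diagonal: -20 + (-10) + (-8) + 2 = -36.
Anti-diagonal: 4 + (-2) + (-16) + (-22) = -36.
All lines sum to -36.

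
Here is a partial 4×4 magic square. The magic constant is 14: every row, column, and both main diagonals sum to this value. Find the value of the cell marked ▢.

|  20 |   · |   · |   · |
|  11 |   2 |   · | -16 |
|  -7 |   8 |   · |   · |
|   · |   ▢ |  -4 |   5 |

Row 2: 11 + 2 + (-16) + ? = 14, so (2,3) = 17.
Column 1 needs 14; the known cells sum to 24, so (4,1) = -10.
Main diagonal: 20 + 2 + 5 + ? = 14, so (3,3) = -13.
Anti-diagonal must total 14; the given cells sum to 15, so (1,4) = -1.
Using row 3: -7 + 8 + (-13) + ? → (3,4) = 14 − (-12) = 26.
The remaining cell in row 4 is (4,2) = 14 − (-9) = 23.

23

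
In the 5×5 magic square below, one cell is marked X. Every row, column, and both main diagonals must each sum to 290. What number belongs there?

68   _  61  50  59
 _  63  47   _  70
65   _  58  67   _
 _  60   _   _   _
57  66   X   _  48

From row 1, 290 − (68 + 61 + 50 + 59) gives (1,2) = 52.
From column 2, 290 − (52 + 63 + 60 + 66) gives (3,2) = 49.
Using main diagonal: 68 + 63 + 58 + 48 + ? → (4,4) = 290 − 237 = 53.
Anti-diagonal must total 290; the given cells sum to 234, so (2,4) = 56.
Row 2 needs 290; the known cells sum to 236, so (2,1) = 54.
Row 3 must total 290; the given cells sum to 239, so (3,5) = 51.
Using column 1: 68 + 54 + 65 + 57 + ? → (4,1) = 290 − 244 = 46.
Column 4 must total 290; the given cells sum to 226, so (5,4) = 64.
From column 5, 290 − (59 + 70 + 51 + 48) gives (4,5) = 62.
From row 4, 290 − (46 + 60 + 53 + 62) gives (4,3) = 69.
Row 5 needs 290; the known cells sum to 235, so (5,3) = 55.

55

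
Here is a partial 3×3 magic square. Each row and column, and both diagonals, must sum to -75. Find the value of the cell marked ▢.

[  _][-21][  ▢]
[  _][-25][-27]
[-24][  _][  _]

-26

Row 2: -25 + (-27) + ? = -75, so (2,1) = -23.
From column 1, -75 − (-23 + (-24)) gives (1,1) = -28.
Column 2: -21 + (-25) + ? = -75, so (3,2) = -29.
Main diagonal: -28 + (-25) + ? = -75, so (3,3) = -22.
Anti-diagonal must total -75; the given cells sum to -49, so (1,3) = -26.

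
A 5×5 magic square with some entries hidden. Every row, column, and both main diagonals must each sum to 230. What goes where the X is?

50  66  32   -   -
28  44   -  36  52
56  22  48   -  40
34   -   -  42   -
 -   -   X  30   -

54

The remaining cell in row 2 is (2,3) = 230 − 160 = 70.
Row 3 needs 230; the known cells sum to 166, so (3,4) = 64.
The remaining cell in column 1 is (5,1) = 230 − 168 = 62.
From column 4, 230 − (36 + 64 + 42 + 30) gives (1,4) = 58.
Main diagonal needs 230; the known cells sum to 184, so (5,5) = 46.
From row 1, 230 − (50 + 66 + 32 + 58) gives (1,5) = 24.
Using column 5: 24 + 52 + 40 + 46 + ? → (4,5) = 230 − 162 = 68.
Anti-diagonal needs 230; the known cells sum to 170, so (4,2) = 60.
From row 4, 230 − (34 + 60 + 42 + 68) gives (4,3) = 26.
Column 2 needs 230; the known cells sum to 192, so (5,2) = 38.
Using column 3: 32 + 70 + 48 + 26 + ? → (5,3) = 230 − 176 = 54.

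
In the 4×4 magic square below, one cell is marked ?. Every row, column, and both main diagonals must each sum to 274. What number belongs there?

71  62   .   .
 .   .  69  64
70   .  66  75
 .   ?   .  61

73

Row 3 needs 274; the known cells sum to 211, so (3,2) = 63.
Column 4 must total 274; the given cells sum to 200, so (1,4) = 74.
Main diagonal must total 274; the given cells sum to 198, so (2,2) = 76.
Anti-diagonal must total 274; the given cells sum to 206, so (4,1) = 68.
Row 1: 71 + 62 + 74 + ? = 274, so (1,3) = 67.
Row 2 needs 274; the known cells sum to 209, so (2,1) = 65.
From column 2, 274 − (62 + 76 + 63) gives (4,2) = 73.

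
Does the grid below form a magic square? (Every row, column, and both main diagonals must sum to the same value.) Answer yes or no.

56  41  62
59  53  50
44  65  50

No — row 1 sums to 159 but column 3 sums to 162.

Row 1: 56 + 41 + 62 = 159.
Row 2: 59 + 53 + 50 = 162.
Row 3: 44 + 65 + 50 = 159.
Column 1: 56 + 59 + 44 = 159.
Column 2: 41 + 53 + 65 = 159.
Column 3: 62 + 50 + 50 = 162.
Main diagonal: 56 + 53 + 50 = 159.
Anti-diagonal: 62 + 53 + 44 = 159.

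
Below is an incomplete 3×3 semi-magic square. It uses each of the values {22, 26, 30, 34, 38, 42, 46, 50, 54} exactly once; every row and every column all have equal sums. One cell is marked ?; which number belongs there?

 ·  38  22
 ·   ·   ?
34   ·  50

The 9 entries sum to 342, so each line sums to 342/3 = 114.
Using row 1: 38 + 22 + ? → (1,1) = 114 − 60 = 54.
The remaining cell in row 3 is (3,2) = 114 − 84 = 30.
Using column 1: 54 + 34 + ? → (2,1) = 114 − 88 = 26.
From column 2, 114 − (38 + 30) gives (2,2) = 46.
Column 3: 22 + 50 + ? = 114, so (2,3) = 42.

42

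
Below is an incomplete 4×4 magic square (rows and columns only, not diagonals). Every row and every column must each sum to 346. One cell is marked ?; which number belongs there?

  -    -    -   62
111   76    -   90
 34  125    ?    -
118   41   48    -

Row 2 needs 346; the known cells sum to 277, so (2,3) = 69.
Row 4: 118 + 41 + 48 + ? = 346, so (4,4) = 139.
From column 1, 346 − (111 + 34 + 118) gives (1,1) = 83.
The remaining cell in column 2 is (1,2) = 346 − 242 = 104.
From column 4, 346 − (62 + 90 + 139) gives (3,4) = 55.
Row 1: 83 + 104 + 62 + ? = 346, so (1,3) = 97.
From row 3, 346 − (34 + 125 + 55) gives (3,3) = 132.

132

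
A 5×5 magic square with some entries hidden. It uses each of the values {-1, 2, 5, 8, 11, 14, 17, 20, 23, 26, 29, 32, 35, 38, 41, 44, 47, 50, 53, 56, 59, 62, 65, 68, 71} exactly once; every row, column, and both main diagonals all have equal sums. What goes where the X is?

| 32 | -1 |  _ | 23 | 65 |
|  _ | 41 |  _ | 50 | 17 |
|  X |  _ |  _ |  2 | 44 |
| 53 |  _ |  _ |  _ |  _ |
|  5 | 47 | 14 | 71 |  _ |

26

The 25 entries sum to 875, so each line sums to 875/5 = 175.
Row 1 needs 175; the known cells sum to 119, so (1,3) = 56.
Row 5 needs 175; the known cells sum to 137, so (5,5) = 38.
Column 4 needs 175; the known cells sum to 146, so (4,4) = 29.
The remaining cell in column 5 is (4,5) = 175 − 164 = 11.
The remaining cell in main diagonal is (3,3) = 175 − 140 = 35.
Anti-diagonal needs 175; the known cells sum to 155, so (4,2) = 20.
From row 4, 175 − (53 + 20 + 29 + 11) gives (4,3) = 62.
Using column 2: -1 + 41 + 20 + 47 + ? → (3,2) = 175 − 107 = 68.
Column 3 must total 175; the given cells sum to 167, so (2,3) = 8.
Row 2 must total 175; the given cells sum to 116, so (2,1) = 59.
Row 3 needs 175; the known cells sum to 149, so (3,1) = 26.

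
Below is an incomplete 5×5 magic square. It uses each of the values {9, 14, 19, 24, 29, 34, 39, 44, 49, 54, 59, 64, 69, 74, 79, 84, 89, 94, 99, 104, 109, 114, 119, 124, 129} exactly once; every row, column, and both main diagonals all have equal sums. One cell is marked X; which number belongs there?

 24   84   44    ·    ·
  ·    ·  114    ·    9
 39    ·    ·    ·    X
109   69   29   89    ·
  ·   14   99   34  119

The 25 entries sum to 1725, so each line sums to 1725/5 = 345.
Using row 4: 109 + 69 + 29 + 89 + ? → (4,5) = 345 − 296 = 49.
From row 5, 345 − (14 + 99 + 34 + 119) gives (5,1) = 79.
Column 1 needs 345; the known cells sum to 251, so (2,1) = 94.
Column 3 must total 345; the given cells sum to 286, so (3,3) = 59.
From main diagonal, 345 − (24 + 59 + 89 + 119) gives (2,2) = 54.
Row 2 needs 345; the known cells sum to 271, so (2,4) = 74.
Column 2 needs 345; the known cells sum to 221, so (3,2) = 124.
From anti-diagonal, 345 − (74 + 59 + 69 + 79) gives (1,5) = 64.
Row 1 needs 345; the known cells sum to 216, so (1,4) = 129.
The remaining cell in column 4 is (3,4) = 345 − 326 = 19.
The remaining cell in column 5 is (3,5) = 345 − 241 = 104.

104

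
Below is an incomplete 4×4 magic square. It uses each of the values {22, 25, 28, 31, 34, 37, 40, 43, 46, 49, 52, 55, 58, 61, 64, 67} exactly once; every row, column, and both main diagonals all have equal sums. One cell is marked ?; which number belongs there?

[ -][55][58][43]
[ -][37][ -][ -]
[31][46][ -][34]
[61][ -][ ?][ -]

25

The 16 entries sum to 712, so each line sums to 712/4 = 178.
Row 1: 55 + 58 + 43 + ? = 178, so (1,1) = 22.
The remaining cell in row 3 is (3,3) = 178 − 111 = 67.
The remaining cell in column 1 is (2,1) = 178 − 114 = 64.
The remaining cell in column 2 is (4,2) = 178 − 138 = 40.
The remaining cell in main diagonal is (4,4) = 178 − 126 = 52.
Anti-diagonal: 43 + 46 + 61 + ? = 178, so (2,3) = 28.
Row 2 needs 178; the known cells sum to 129, so (2,4) = 49.
Row 4 needs 178; the known cells sum to 153, so (4,3) = 25.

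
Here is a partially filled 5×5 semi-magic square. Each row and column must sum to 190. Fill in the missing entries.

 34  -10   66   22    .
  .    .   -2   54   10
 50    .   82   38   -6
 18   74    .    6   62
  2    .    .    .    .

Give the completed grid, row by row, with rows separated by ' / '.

34 -10 66 22 78 / 86 42 -2 54 10 / 50 26 82 38 -6 / 18 74 30 6 62 / 2 58 14 70 46

From row 1, 190 − (34 + (-10) + 66 + 22) gives (1,5) = 78.
The remaining cell in row 3 is (3,2) = 190 − 164 = 26.
Row 4 needs 190; the known cells sum to 160, so (4,3) = 30.
From column 1, 190 − (34 + 50 + 18 + 2) gives (2,1) = 86.
Column 3: 66 + (-2) + 82 + 30 + ? = 190, so (5,3) = 14.
The remaining cell in column 4 is (5,4) = 190 − 120 = 70.
Column 5 needs 190; the known cells sum to 144, so (5,5) = 46.
Row 2: 86 + (-2) + 54 + 10 + ? = 190, so (2,2) = 42.
Row 5: 2 + 14 + 70 + 46 + ? = 190, so (5,2) = 58.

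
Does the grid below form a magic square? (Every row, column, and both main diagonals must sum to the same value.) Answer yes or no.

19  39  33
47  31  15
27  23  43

No — row 1 sums to 91 but main diagonal sums to 93.

Row 1: 19 + 39 + 33 = 91.
Row 2: 47 + 31 + 15 = 93.
Row 3: 27 + 23 + 43 = 93.
Column 1: 19 + 47 + 27 = 93.
Column 2: 39 + 31 + 23 = 93.
Column 3: 33 + 15 + 43 = 91.
Main diagonal: 19 + 31 + 43 = 93.
Anti-diagonal: 33 + 31 + 27 = 91.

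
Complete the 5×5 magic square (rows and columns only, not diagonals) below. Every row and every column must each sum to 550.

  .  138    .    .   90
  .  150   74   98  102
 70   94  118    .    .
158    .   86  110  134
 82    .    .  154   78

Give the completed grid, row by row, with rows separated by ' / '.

From row 2, 550 − (150 + 74 + 98 + 102) gives (2,1) = 126.
Using row 4: 158 + 86 + 110 + 134 + ? → (4,2) = 550 − 488 = 62.
Column 1: 126 + 70 + 158 + 82 + ? = 550, so (1,1) = 114.
Column 2 must total 550; the given cells sum to 444, so (5,2) = 106.
Column 5 must total 550; the given cells sum to 404, so (3,5) = 146.
Row 3 needs 550; the known cells sum to 428, so (3,4) = 122.
From row 5, 550 − (82 + 106 + 154 + 78) gives (5,3) = 130.
Using column 3: 74 + 118 + 86 + 130 + ? → (1,3) = 550 − 408 = 142.
From column 4, 550 − (98 + 122 + 110 + 154) gives (1,4) = 66.

114 138 142 66 90 / 126 150 74 98 102 / 70 94 118 122 146 / 158 62 86 110 134 / 82 106 130 154 78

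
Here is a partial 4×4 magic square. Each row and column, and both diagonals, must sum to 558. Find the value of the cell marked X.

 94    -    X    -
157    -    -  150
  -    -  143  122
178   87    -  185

Row 4 needs 558; the known cells sum to 450, so (4,3) = 108.
From column 1, 558 − (94 + 157 + 178) gives (3,1) = 129.
From column 4, 558 − (150 + 122 + 185) gives (1,4) = 101.
Using main diagonal: 94 + 143 + 185 + ? → (2,2) = 558 − 422 = 136.
Row 2 needs 558; the known cells sum to 443, so (2,3) = 115.
Using row 3: 129 + 143 + 122 + ? → (3,2) = 558 − 394 = 164.
Column 2 needs 558; the known cells sum to 387, so (1,2) = 171.
From column 3, 558 − (115 + 143 + 108) gives (1,3) = 192.

192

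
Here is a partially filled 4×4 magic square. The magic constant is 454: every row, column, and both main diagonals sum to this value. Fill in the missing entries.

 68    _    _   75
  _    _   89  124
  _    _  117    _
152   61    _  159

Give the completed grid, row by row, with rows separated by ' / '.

68 145 166 75 / 131 110 89 124 / 103 138 117 96 / 152 61 82 159

Row 4: 152 + 61 + 159 + ? = 454, so (4,3) = 82.
The remaining cell in column 3 is (1,3) = 454 − 288 = 166.
The remaining cell in column 4 is (3,4) = 454 − 358 = 96.
Using main diagonal: 68 + 117 + 159 + ? → (2,2) = 454 − 344 = 110.
Using anti-diagonal: 75 + 89 + 152 + ? → (3,2) = 454 − 316 = 138.
Using row 1: 68 + 166 + 75 + ? → (1,2) = 454 − 309 = 145.
The remaining cell in row 2 is (2,1) = 454 − 323 = 131.
The remaining cell in row 3 is (3,1) = 454 − 351 = 103.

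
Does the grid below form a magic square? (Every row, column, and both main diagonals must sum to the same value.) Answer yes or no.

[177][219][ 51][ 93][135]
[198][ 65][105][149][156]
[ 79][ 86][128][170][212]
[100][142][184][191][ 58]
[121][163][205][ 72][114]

No — anti-diagonal sums to 675 but column 3 sums to 673.

Row 1: 177 + 219 + 51 + 93 + 135 = 675.
Row 2: 198 + 65 + 105 + 149 + 156 = 673.
Row 3: 79 + 86 + 128 + 170 + 212 = 675.
Row 4: 100 + 142 + 184 + 191 + 58 = 675.
Row 5: 121 + 163 + 205 + 72 + 114 = 675.
Column 1: 177 + 198 + 79 + 100 + 121 = 675.
Column 2: 219 + 65 + 86 + 142 + 163 = 675.
Column 3: 51 + 105 + 128 + 184 + 205 = 673.
Column 4: 93 + 149 + 170 + 191 + 72 = 675.
Column 5: 135 + 156 + 212 + 58 + 114 = 675.
Main diagonal: 177 + 65 + 128 + 191 + 114 = 675.
Anti-diagonal: 135 + 149 + 128 + 142 + 121 = 675.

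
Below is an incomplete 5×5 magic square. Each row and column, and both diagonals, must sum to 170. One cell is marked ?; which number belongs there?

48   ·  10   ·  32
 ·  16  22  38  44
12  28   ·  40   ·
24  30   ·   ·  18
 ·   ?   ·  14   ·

42

The remaining cell in row 2 is (2,1) = 170 − 120 = 50.
From column 1, 170 − (48 + 50 + 12 + 24) gives (5,1) = 36.
Using anti-diagonal: 32 + 38 + 30 + 36 + ? → (3,3) = 170 − 136 = 34.
The remaining cell in row 3 is (3,5) = 170 − 114 = 56.
The remaining cell in column 5 is (5,5) = 170 − 150 = 20.
Main diagonal must total 170; the given cells sum to 118, so (4,4) = 52.
Row 4 must total 170; the given cells sum to 124, so (4,3) = 46.
Column 3 must total 170; the given cells sum to 112, so (5,3) = 58.
Column 4: 38 + 40 + 52 + 14 + ? = 170, so (1,4) = 26.
The remaining cell in row 1 is (1,2) = 170 − 116 = 54.
From row 5, 170 − (36 + 58 + 14 + 20) gives (5,2) = 42.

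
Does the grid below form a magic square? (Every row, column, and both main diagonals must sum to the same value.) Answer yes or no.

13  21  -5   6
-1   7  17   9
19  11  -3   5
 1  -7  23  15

Row 1: 13 + 21 + (-5) + 6 = 35.
Row 2: -1 + 7 + 17 + 9 = 32.
Row 3: 19 + 11 + (-3) + 5 = 32.
Row 4: 1 + (-7) + 23 + 15 = 32.
Column 1: 13 + (-1) + 19 + 1 = 32.
Column 2: 21 + 7 + 11 + (-7) = 32.
Column 3: -5 + 17 + (-3) + 23 = 32.
Column 4: 6 + 9 + 5 + 15 = 35.
Main diagonal: 13 + 7 + (-3) + 15 = 32.
Anti-diagonal: 6 + 17 + 11 + 1 = 35.

No — column 4 sums to 35 but column 2 sums to 32.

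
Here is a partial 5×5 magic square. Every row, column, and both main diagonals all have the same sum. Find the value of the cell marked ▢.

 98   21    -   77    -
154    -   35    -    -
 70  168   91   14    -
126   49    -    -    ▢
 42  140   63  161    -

Column 1 is complete and sums to 490; that is the magic constant.
Row 3 needs 490; the known cells sum to 343, so (3,5) = 147.
From row 5, 490 − (42 + 140 + 63 + 161) gives (5,5) = 84.
Using column 2: 21 + 168 + 49 + 140 + ? → (2,2) = 490 − 378 = 112.
Main diagonal: 98 + 112 + 91 + 84 + ? = 490, so (4,4) = 105.
Using column 4: 77 + 14 + 105 + 161 + ? → (2,4) = 490 − 357 = 133.
Anti-diagonal needs 490; the known cells sum to 315, so (1,5) = 175.
Row 1: 98 + 21 + 77 + 175 + ? = 490, so (1,3) = 119.
From row 2, 490 − (154 + 112 + 35 + 133) gives (2,5) = 56.
Column 3 needs 490; the known cells sum to 308, so (4,3) = 182.
Column 5: 175 + 56 + 147 + 84 + ? = 490, so (4,5) = 28.

28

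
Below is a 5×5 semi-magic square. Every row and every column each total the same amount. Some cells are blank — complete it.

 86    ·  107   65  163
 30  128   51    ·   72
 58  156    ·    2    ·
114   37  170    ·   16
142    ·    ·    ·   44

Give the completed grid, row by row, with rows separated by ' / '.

86 9 107 65 163 / 30 128 51 149 72 / 58 156 79 2 135 / 114 37 170 93 16 / 142 100 23 121 44

Column 1 is already complete: 86 + 30 + 58 + 114 + 142 = 430, so that is the magic constant.
Row 1 needs 430; the known cells sum to 421, so (1,2) = 9.
Row 2 needs 430; the known cells sum to 281, so (2,4) = 149.
Row 4 must total 430; the given cells sum to 337, so (4,4) = 93.
From column 2, 430 − (9 + 128 + 156 + 37) gives (5,2) = 100.
Column 4: 65 + 149 + 2 + 93 + ? = 430, so (5,4) = 121.
Column 5 needs 430; the known cells sum to 295, so (3,5) = 135.
The remaining cell in row 3 is (3,3) = 430 − 351 = 79.
Row 5: 142 + 100 + 121 + 44 + ? = 430, so (5,3) = 23.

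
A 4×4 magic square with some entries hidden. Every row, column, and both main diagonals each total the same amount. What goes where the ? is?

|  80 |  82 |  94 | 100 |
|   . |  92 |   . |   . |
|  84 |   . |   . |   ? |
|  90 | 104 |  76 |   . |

Row 1 is complete and sums to 356; that is the magic constant.
Row 4 needs 356; the known cells sum to 270, so (4,4) = 86.
Using column 1: 80 + 84 + 90 + ? → (2,1) = 356 − 254 = 102.
Using column 2: 82 + 92 + 104 + ? → (3,2) = 356 − 278 = 78.
Main diagonal must total 356; the given cells sum to 258, so (3,3) = 98.
From anti-diagonal, 356 − (100 + 78 + 90) gives (2,3) = 88.
Row 2 needs 356; the known cells sum to 282, so (2,4) = 74.
Row 3: 84 + 78 + 98 + ? = 356, so (3,4) = 96.

96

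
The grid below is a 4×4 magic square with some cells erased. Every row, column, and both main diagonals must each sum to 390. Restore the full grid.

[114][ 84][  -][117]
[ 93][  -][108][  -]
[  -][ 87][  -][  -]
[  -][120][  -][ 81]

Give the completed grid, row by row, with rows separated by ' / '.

114 84 75 117 / 93 99 108 90 / 105 87 96 102 / 78 120 111 81

Row 1 needs 390; the known cells sum to 315, so (1,3) = 75.
From column 2, 390 − (84 + 87 + 120) gives (2,2) = 99.
From main diagonal, 390 − (114 + 99 + 81) gives (3,3) = 96.
From anti-diagonal, 390 − (117 + 108 + 87) gives (4,1) = 78.
Row 2: 93 + 99 + 108 + ? = 390, so (2,4) = 90.
The remaining cell in row 4 is (4,3) = 390 − 279 = 111.
The remaining cell in column 1 is (3,1) = 390 − 285 = 105.
Column 4 needs 390; the known cells sum to 288, so (3,4) = 102.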